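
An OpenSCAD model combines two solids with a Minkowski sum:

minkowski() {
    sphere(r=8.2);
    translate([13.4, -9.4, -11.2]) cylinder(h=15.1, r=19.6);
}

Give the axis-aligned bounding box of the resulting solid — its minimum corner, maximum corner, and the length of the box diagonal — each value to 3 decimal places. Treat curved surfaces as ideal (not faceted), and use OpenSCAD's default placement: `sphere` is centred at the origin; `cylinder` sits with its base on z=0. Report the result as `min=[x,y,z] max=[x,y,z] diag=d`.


A = translate([13.4, -9.4, -11.2]) cylinder(h=15.1, r=19.6) → bbox [-6.2,-29,-11.2] .. [33,10.2,3.9]
B = sphere(r=8.2) → bbox [-8.2,-8.2,-8.2] .. [8.2,8.2,8.2]
lo = A.lo+B.lo = [-6.2-8.2, -29-8.2, -11.2-8.2] = [-14.400,-37.200,-19.400]
hi = A.hi+B.hi = [33+8.2, 10.2+8.2, 3.9+8.2] = [41.200,18.400,12.100]
diag = √(55.6²+55.6²+31.5²) = √7174.97 = 84.705

min=[-14.400,-37.200,-19.400] max=[41.200,18.400,12.100] diag=84.705


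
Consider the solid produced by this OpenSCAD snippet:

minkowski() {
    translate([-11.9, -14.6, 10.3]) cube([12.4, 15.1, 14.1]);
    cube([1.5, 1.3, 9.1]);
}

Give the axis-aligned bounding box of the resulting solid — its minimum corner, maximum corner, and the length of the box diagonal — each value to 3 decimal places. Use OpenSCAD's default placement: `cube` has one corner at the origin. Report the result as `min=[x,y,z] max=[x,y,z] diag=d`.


min=[-11.900,-14.600,10.300] max=[2.000,1.800,33.500] diag=31.629

A = translate([-11.9, -14.6, 10.3]) cube([12.4, 15.1, 14.1]) → bbox [-11.9,-14.6,10.3] .. [0.5,0.5,24.4]
B = cube([1.5, 1.3, 9.1]) → bbox [0,0,0] .. [1.5,1.3,9.1]
lo = A.lo+B.lo = [-11.9+0, -14.6+0, 10.3+0] = [-11.900,-14.600,10.300]
hi = A.hi+B.hi = [0.5+1.5, 0.5+1.3, 24.4+9.1] = [2.000,1.800,33.500]
diag = √(13.9²+16.4²+23.2²) = √1000.41 = 31.629


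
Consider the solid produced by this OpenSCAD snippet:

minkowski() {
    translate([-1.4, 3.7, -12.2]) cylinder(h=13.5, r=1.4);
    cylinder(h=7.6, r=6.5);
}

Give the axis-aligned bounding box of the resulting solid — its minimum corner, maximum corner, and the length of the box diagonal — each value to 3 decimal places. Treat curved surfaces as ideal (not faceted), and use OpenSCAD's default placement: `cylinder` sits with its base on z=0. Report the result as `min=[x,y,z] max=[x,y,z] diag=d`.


min=[-9.300,-4.200,-12.200] max=[6.500,11.600,8.900] diag=30.733

A = translate([-1.4, 3.7, -12.2]) cylinder(h=13.5, r=1.4) → bbox [-2.8,2.3,-12.2] .. [0,5.1,1.3]
B = cylinder(h=7.6, r=6.5) → bbox [-6.5,-6.5,0] .. [6.5,6.5,7.6]
lo = A.lo+B.lo = [-2.8-6.5, 2.3-6.5, -12.2+0] = [-9.300,-4.200,-12.200]
hi = A.hi+B.hi = [0+6.5, 5.1+6.5, 1.3+7.6] = [6.500,11.600,8.900]
diag = √(15.8²+15.8²+21.1²) = √944.49 = 30.733


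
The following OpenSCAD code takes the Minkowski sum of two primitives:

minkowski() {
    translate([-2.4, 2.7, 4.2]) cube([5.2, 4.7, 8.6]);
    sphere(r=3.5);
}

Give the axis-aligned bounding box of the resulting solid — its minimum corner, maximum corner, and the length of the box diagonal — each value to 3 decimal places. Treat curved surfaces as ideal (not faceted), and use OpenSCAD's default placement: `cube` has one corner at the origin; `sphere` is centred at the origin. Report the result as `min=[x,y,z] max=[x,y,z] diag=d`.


min=[-5.900,-0.800,0.700] max=[6.300,10.900,16.300] diag=23.002

A = translate([-2.4, 2.7, 4.2]) cube([5.2, 4.7, 8.6]) → bbox [-2.4,2.7,4.2] .. [2.8,7.4,12.8]
B = sphere(r=3.5) → bbox [-3.5,-3.5,-3.5] .. [3.5,3.5,3.5]
lo = A.lo+B.lo = [-2.4-3.5, 2.7-3.5, 4.2-3.5] = [-5.900,-0.800,0.700]
hi = A.hi+B.hi = [2.8+3.5, 7.4+3.5, 12.8+3.5] = [6.300,10.900,16.300]
diag = √(12.2²+11.7²+15.6²) = √529.09 = 23.002


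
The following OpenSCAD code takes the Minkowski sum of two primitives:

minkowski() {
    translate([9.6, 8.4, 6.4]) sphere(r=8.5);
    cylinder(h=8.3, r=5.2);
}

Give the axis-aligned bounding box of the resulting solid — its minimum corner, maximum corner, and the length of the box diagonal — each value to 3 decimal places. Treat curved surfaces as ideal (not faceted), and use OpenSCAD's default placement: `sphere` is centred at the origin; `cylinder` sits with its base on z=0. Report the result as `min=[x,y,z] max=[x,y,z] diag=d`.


A = translate([9.6, 8.4, 6.4]) sphere(r=8.5) → bbox [1.1,-0.1,-2.1] .. [18.1,16.9,14.9]
B = cylinder(h=8.3, r=5.2) → bbox [-5.2,-5.2,0] .. [5.2,5.2,8.3]
lo = A.lo+B.lo = [1.1-5.2, -0.1-5.2, -2.1+0] = [-4.100,-5.300,-2.100]
hi = A.hi+B.hi = [18.1+5.2, 16.9+5.2, 14.9+8.3] = [23.300,22.100,23.200]
diag = √(27.4²+27.4²+25.3²) = √2141.61 = 46.278

min=[-4.100,-5.300,-2.100] max=[23.300,22.100,23.200] diag=46.278


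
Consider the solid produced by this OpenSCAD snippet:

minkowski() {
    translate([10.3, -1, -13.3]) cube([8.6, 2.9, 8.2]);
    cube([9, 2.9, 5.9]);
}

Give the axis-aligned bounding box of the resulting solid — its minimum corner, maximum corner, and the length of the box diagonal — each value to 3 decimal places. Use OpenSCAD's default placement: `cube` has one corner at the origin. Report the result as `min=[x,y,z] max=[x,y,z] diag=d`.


A = translate([10.3, -1, -13.3]) cube([8.6, 2.9, 8.2]) → bbox [10.3,-1,-13.3] .. [18.9,1.9,-5.1]
B = cube([9, 2.9, 5.9]) → bbox [0,0,0] .. [9,2.9,5.9]
lo = A.lo+B.lo = [10.3+0, -1+0, -13.3+0] = [10.300,-1.000,-13.300]
hi = A.hi+B.hi = [18.9+9, 1.9+2.9, -5.1+5.9] = [27.900,4.800,0.800]
diag = √(17.6²+5.8²+14.1²) = √542.21 = 23.285

min=[10.300,-1.000,-13.300] max=[27.900,4.800,0.800] diag=23.285


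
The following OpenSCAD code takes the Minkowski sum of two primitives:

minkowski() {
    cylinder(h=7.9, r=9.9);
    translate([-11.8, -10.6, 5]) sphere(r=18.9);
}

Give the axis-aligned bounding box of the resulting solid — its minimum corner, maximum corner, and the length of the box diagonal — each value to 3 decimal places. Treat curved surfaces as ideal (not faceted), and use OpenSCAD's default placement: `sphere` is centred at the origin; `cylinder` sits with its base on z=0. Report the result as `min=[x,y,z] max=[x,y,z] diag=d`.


A = translate([-11.8, -10.6, 5]) sphere(r=18.9) → bbox [-30.7,-29.5,-13.9] .. [7.1,8.3,23.9]
B = cylinder(h=7.9, r=9.9) → bbox [-9.9,-9.9,0] .. [9.9,9.9,7.9]
lo = A.lo+B.lo = [-30.7-9.9, -29.5-9.9, -13.9+0] = [-40.600,-39.400,-13.900]
hi = A.hi+B.hi = [7.1+9.9, 8.3+9.9, 23.9+7.9] = [17.000,18.200,31.800]
diag = √(57.6²+57.6²+45.7²) = √8724.01 = 93.402

min=[-40.600,-39.400,-13.900] max=[17.000,18.200,31.800] diag=93.402


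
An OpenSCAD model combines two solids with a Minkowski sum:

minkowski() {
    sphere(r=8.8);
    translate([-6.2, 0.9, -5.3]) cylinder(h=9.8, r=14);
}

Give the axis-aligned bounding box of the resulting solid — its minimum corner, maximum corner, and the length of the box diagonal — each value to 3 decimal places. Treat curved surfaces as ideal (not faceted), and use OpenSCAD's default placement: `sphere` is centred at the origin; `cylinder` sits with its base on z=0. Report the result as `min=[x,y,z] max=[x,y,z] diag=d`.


A = translate([-6.2, 0.9, -5.3]) cylinder(h=9.8, r=14) → bbox [-20.2,-13.1,-5.3] .. [7.8,14.9,4.5]
B = sphere(r=8.8) → bbox [-8.8,-8.8,-8.8] .. [8.8,8.8,8.8]
lo = A.lo+B.lo = [-20.2-8.8, -13.1-8.8, -5.3-8.8] = [-29.000,-21.900,-14.100]
hi = A.hi+B.hi = [7.8+8.8, 14.9+8.8, 4.5+8.8] = [16.600,23.700,13.300]
diag = √(45.6²+45.6²+27.4²) = √4909.48 = 70.068

min=[-29.000,-21.900,-14.100] max=[16.600,23.700,13.300] diag=70.068


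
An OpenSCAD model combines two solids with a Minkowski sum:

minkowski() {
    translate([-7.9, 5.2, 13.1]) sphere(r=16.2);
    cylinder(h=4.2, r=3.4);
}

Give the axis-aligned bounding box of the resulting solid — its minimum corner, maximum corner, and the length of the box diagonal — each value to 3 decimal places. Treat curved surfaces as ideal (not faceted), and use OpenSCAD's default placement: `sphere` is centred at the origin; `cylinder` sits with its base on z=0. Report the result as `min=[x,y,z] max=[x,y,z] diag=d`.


min=[-27.500,-14.400,-3.100] max=[11.700,24.800,33.500] diag=66.429

A = translate([-7.9, 5.2, 13.1]) sphere(r=16.2) → bbox [-24.1,-11,-3.1] .. [8.3,21.4,29.3]
B = cylinder(h=4.2, r=3.4) → bbox [-3.4,-3.4,0] .. [3.4,3.4,4.2]
lo = A.lo+B.lo = [-24.1-3.4, -11-3.4, -3.1+0] = [-27.500,-14.400,-3.100]
hi = A.hi+B.hi = [8.3+3.4, 21.4+3.4, 29.3+4.2] = [11.700,24.800,33.500]
diag = √(39.2²+39.2²+36.6²) = √4412.84 = 66.429


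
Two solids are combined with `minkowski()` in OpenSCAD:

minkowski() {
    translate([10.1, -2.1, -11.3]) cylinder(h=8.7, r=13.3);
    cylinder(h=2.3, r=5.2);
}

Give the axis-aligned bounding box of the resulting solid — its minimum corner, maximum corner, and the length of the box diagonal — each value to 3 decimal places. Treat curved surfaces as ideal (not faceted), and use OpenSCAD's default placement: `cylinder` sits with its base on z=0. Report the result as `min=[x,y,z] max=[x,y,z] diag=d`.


A = translate([10.1, -2.1, -11.3]) cylinder(h=8.7, r=13.3) → bbox [-3.2,-15.4,-11.3] .. [23.4,11.2,-2.6]
B = cylinder(h=2.3, r=5.2) → bbox [-5.2,-5.2,0] .. [5.2,5.2,2.3]
lo = A.lo+B.lo = [-3.2-5.2, -15.4-5.2, -11.3+0] = [-8.400,-20.600,-11.300]
hi = A.hi+B.hi = [23.4+5.2, 11.2+5.2, -2.6+2.3] = [28.600,16.400,-0.300]
diag = √(37²+37²+11²) = √2859 = 53.470

min=[-8.400,-20.600,-11.300] max=[28.600,16.400,-0.300] diag=53.470


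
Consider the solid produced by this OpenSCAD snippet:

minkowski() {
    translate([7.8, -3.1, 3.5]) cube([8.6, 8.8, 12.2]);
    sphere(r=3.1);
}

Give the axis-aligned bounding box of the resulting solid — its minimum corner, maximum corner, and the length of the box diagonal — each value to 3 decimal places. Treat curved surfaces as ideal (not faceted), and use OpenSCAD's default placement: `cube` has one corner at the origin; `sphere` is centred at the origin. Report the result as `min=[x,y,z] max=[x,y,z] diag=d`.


A = translate([7.8, -3.1, 3.5]) cube([8.6, 8.8, 12.2]) → bbox [7.8,-3.1,3.5] .. [16.4,5.7,15.7]
B = sphere(r=3.1) → bbox [-3.1,-3.1,-3.1] .. [3.1,3.1,3.1]
lo = A.lo+B.lo = [7.8-3.1, -3.1-3.1, 3.5-3.1] = [4.700,-6.200,0.400]
hi = A.hi+B.hi = [16.4+3.1, 5.7+3.1, 15.7+3.1] = [19.500,8.800,18.800]
diag = √(14.8²+15²+18.4²) = √782.6 = 27.975

min=[4.700,-6.200,0.400] max=[19.500,8.800,18.800] diag=27.975


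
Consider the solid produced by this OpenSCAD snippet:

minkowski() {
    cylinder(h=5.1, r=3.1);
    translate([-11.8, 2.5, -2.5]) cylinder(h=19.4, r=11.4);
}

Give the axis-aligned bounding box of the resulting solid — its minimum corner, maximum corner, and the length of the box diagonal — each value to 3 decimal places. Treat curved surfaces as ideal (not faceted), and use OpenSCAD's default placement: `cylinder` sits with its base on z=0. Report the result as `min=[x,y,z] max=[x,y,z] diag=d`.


A = translate([-11.8, 2.5, -2.5]) cylinder(h=19.4, r=11.4) → bbox [-23.2,-8.9,-2.5] .. [-0.4,13.9,16.9]
B = cylinder(h=5.1, r=3.1) → bbox [-3.1,-3.1,0] .. [3.1,3.1,5.1]
lo = A.lo+B.lo = [-23.2-3.1, -8.9-3.1, -2.5+0] = [-26.300,-12.000,-2.500]
hi = A.hi+B.hi = [-0.4+3.1, 13.9+3.1, 16.9+5.1] = [2.700,17.000,22.000]
diag = √(29²+29²+24.5²) = √2282.25 = 47.773

min=[-26.300,-12.000,-2.500] max=[2.700,17.000,22.000] diag=47.773


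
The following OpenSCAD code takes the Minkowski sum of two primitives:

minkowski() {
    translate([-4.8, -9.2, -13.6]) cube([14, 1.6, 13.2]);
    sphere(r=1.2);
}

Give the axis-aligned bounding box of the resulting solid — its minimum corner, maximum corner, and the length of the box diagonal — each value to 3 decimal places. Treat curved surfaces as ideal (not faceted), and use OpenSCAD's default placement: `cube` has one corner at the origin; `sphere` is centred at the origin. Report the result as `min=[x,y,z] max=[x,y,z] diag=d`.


min=[-6.000,-10.400,-14.800] max=[10.400,-6.400,0.800] diag=22.985

A = translate([-4.8, -9.2, -13.6]) cube([14, 1.6, 13.2]) → bbox [-4.8,-9.2,-13.6] .. [9.2,-7.6,-0.4]
B = sphere(r=1.2) → bbox [-1.2,-1.2,-1.2] .. [1.2,1.2,1.2]
lo = A.lo+B.lo = [-4.8-1.2, -9.2-1.2, -13.6-1.2] = [-6.000,-10.400,-14.800]
hi = A.hi+B.hi = [9.2+1.2, -7.6+1.2, -0.4+1.2] = [10.400,-6.400,0.800]
diag = √(16.4²+4²+15.6²) = √528.32 = 22.985


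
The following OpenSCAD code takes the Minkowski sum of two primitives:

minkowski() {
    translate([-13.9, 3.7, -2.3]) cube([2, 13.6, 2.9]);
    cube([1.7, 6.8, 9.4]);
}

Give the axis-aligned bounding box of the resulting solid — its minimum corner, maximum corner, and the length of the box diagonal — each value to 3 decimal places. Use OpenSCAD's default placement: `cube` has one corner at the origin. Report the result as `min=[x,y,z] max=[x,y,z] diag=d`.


A = translate([-13.9, 3.7, -2.3]) cube([2, 13.6, 2.9]) → bbox [-13.9,3.7,-2.3] .. [-11.9,17.3,0.6]
B = cube([1.7, 6.8, 9.4]) → bbox [0,0,0] .. [1.7,6.8,9.4]
lo = A.lo+B.lo = [-13.9+0, 3.7+0, -2.3+0] = [-13.900,3.700,-2.300]
hi = A.hi+B.hi = [-11.9+1.7, 17.3+6.8, 0.6+9.4] = [-10.200,24.100,10.000]
diag = √(3.7²+20.4²+12.3²) = √581.14 = 24.107

min=[-13.900,3.700,-2.300] max=[-10.200,24.100,10.000] diag=24.107


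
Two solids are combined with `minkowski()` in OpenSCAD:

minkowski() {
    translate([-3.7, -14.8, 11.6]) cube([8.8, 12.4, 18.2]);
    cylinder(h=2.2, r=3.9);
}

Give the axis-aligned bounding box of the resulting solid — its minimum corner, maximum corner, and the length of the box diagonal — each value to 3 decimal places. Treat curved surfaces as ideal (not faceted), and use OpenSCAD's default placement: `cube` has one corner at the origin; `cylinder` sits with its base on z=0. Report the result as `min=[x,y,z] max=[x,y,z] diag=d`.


min=[-7.600,-18.700,11.600] max=[9.000,1.500,32.000] diag=33.163

A = translate([-3.7, -14.8, 11.6]) cube([8.8, 12.4, 18.2]) → bbox [-3.7,-14.8,11.6] .. [5.1,-2.4,29.8]
B = cylinder(h=2.2, r=3.9) → bbox [-3.9,-3.9,0] .. [3.9,3.9,2.2]
lo = A.lo+B.lo = [-3.7-3.9, -14.8-3.9, 11.6+0] = [-7.600,-18.700,11.600]
hi = A.hi+B.hi = [5.1+3.9, -2.4+3.9, 29.8+2.2] = [9.000,1.500,32.000]
diag = √(16.6²+20.2²+20.4²) = √1099.76 = 33.163


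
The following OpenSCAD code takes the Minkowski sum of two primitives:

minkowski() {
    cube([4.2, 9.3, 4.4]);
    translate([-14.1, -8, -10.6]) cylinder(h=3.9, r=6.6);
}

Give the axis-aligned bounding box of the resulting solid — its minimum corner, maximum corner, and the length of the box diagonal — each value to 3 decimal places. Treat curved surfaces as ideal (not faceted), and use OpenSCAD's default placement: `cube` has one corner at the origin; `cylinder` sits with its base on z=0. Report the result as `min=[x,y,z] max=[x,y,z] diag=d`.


A = translate([-14.1, -8, -10.6]) cylinder(h=3.9, r=6.6) → bbox [-20.7,-14.6,-10.6] .. [-7.5,-1.4,-6.7]
B = cube([4.2, 9.3, 4.4]) → bbox [0,0,0] .. [4.2,9.3,4.4]
lo = A.lo+B.lo = [-20.7+0, -14.6+0, -10.6+0] = [-20.700,-14.600,-10.600]
hi = A.hi+B.hi = [-7.5+4.2, -1.4+9.3, -6.7+4.4] = [-3.300,7.900,-2.300]
diag = √(17.4²+22.5²+8.3²) = √877.9 = 29.629

min=[-20.700,-14.600,-10.600] max=[-3.300,7.900,-2.300] diag=29.629


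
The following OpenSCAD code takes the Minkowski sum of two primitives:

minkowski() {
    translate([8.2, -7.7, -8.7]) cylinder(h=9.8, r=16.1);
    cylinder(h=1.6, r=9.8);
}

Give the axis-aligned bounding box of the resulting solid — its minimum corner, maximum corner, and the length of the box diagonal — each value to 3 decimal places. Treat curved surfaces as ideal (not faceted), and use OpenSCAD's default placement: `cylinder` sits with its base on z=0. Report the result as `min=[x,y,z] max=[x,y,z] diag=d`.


min=[-17.700,-33.600,-8.700] max=[34.100,18.200,2.700] diag=74.138

A = translate([8.2, -7.7, -8.7]) cylinder(h=9.8, r=16.1) → bbox [-7.9,-23.8,-8.7] .. [24.3,8.4,1.1]
B = cylinder(h=1.6, r=9.8) → bbox [-9.8,-9.8,0] .. [9.8,9.8,1.6]
lo = A.lo+B.lo = [-7.9-9.8, -23.8-9.8, -8.7+0] = [-17.700,-33.600,-8.700]
hi = A.hi+B.hi = [24.3+9.8, 8.4+9.8, 1.1+1.6] = [34.100,18.200,2.700]
diag = √(51.8²+51.8²+11.4²) = √5496.44 = 74.138


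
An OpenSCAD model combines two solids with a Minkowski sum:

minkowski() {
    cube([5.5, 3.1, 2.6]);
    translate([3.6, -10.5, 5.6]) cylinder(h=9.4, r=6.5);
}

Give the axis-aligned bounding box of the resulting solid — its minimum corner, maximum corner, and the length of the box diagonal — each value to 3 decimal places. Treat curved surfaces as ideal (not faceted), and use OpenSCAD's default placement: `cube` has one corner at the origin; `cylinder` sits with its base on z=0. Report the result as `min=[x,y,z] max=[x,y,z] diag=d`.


A = translate([3.6, -10.5, 5.6]) cylinder(h=9.4, r=6.5) → bbox [-2.9,-17,5.6] .. [10.1,-4,15]
B = cube([5.5, 3.1, 2.6]) → bbox [0,0,0] .. [5.5,3.1,2.6]
lo = A.lo+B.lo = [-2.9+0, -17+0, 5.6+0] = [-2.900,-17.000,5.600]
hi = A.hi+B.hi = [10.1+5.5, -4+3.1, 15+2.6] = [15.600,-0.900,17.600]
diag = √(18.5²+16.1²+12²) = √745.46 = 27.303

min=[-2.900,-17.000,5.600] max=[15.600,-0.900,17.600] diag=27.303


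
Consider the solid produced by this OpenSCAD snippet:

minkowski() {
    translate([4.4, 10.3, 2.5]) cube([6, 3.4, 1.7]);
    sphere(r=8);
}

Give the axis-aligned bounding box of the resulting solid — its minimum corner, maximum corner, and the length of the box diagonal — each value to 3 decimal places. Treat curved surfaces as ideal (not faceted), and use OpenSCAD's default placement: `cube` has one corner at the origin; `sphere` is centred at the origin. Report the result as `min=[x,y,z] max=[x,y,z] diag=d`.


min=[-3.600,2.300,-5.500] max=[18.400,21.700,12.200] diag=34.259

A = translate([4.4, 10.3, 2.5]) cube([6, 3.4, 1.7]) → bbox [4.4,10.3,2.5] .. [10.4,13.7,4.2]
B = sphere(r=8) → bbox [-8,-8,-8] .. [8,8,8]
lo = A.lo+B.lo = [4.4-8, 10.3-8, 2.5-8] = [-3.600,2.300,-5.500]
hi = A.hi+B.hi = [10.4+8, 13.7+8, 4.2+8] = [18.400,21.700,12.200]
diag = √(22²+19.4²+17.7²) = √1173.65 = 34.259


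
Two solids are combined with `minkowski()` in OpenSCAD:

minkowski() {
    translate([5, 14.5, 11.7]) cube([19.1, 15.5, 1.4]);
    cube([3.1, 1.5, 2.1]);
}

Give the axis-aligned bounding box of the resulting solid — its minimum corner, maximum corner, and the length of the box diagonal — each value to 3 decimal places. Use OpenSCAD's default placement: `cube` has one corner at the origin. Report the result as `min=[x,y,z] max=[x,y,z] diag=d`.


min=[5.000,14.500,11.700] max=[27.200,31.500,15.200] diag=28.180

A = translate([5, 14.5, 11.7]) cube([19.1, 15.5, 1.4]) → bbox [5,14.5,11.7] .. [24.1,30,13.1]
B = cube([3.1, 1.5, 2.1]) → bbox [0,0,0] .. [3.1,1.5,2.1]
lo = A.lo+B.lo = [5+0, 14.5+0, 11.7+0] = [5.000,14.500,11.700]
hi = A.hi+B.hi = [24.1+3.1, 30+1.5, 13.1+2.1] = [27.200,31.500,15.200]
diag = √(22.2²+17²+3.5²) = √794.09 = 28.180


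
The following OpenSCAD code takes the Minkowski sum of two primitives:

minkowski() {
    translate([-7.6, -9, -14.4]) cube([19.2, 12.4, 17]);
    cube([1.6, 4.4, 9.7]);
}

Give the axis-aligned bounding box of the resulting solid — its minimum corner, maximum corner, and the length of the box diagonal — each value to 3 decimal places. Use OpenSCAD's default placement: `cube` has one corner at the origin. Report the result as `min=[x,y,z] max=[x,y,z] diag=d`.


A = translate([-7.6, -9, -14.4]) cube([19.2, 12.4, 17]) → bbox [-7.6,-9,-14.4] .. [11.6,3.4,2.6]
B = cube([1.6, 4.4, 9.7]) → bbox [0,0,0] .. [1.6,4.4,9.7]
lo = A.lo+B.lo = [-7.6+0, -9+0, -14.4+0] = [-7.600,-9.000,-14.400]
hi = A.hi+B.hi = [11.6+1.6, 3.4+4.4, 2.6+9.7] = [13.200,7.800,12.300]
diag = √(20.8²+16.8²+26.7²) = √1427.77 = 37.786

min=[-7.600,-9.000,-14.400] max=[13.200,7.800,12.300] diag=37.786


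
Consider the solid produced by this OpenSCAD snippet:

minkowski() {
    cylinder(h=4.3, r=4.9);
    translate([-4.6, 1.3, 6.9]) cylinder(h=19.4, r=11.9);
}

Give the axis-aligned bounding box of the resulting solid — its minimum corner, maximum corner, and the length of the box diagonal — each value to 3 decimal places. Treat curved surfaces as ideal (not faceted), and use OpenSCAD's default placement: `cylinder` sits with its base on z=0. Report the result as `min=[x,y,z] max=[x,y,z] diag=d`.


A = translate([-4.6, 1.3, 6.9]) cylinder(h=19.4, r=11.9) → bbox [-16.5,-10.6,6.9] .. [7.3,13.2,26.3]
B = cylinder(h=4.3, r=4.9) → bbox [-4.9,-4.9,0] .. [4.9,4.9,4.3]
lo = A.lo+B.lo = [-16.5-4.9, -10.6-4.9, 6.9+0] = [-21.400,-15.500,6.900]
hi = A.hi+B.hi = [7.3+4.9, 13.2+4.9, 26.3+4.3] = [12.200,18.100,30.600]
diag = √(33.6²+33.6²+23.7²) = √2819.61 = 53.100

min=[-21.400,-15.500,6.900] max=[12.200,18.100,30.600] diag=53.100


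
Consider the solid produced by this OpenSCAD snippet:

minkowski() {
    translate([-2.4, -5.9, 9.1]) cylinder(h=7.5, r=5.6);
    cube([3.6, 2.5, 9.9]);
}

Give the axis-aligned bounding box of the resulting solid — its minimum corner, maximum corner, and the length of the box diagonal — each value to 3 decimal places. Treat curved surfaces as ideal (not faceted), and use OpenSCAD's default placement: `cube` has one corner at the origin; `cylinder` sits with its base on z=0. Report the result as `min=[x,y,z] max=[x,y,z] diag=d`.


A = translate([-2.4, -5.9, 9.1]) cylinder(h=7.5, r=5.6) → bbox [-8,-11.5,9.1] .. [3.2,-0.3,16.6]
B = cube([3.6, 2.5, 9.9]) → bbox [0,0,0] .. [3.6,2.5,9.9]
lo = A.lo+B.lo = [-8+0, -11.5+0, 9.1+0] = [-8.000,-11.500,9.100]
hi = A.hi+B.hi = [3.2+3.6, -0.3+2.5, 16.6+9.9] = [6.800,2.200,26.500]
diag = √(14.8²+13.7²+17.4²) = √709.49 = 26.636

min=[-8.000,-11.500,9.100] max=[6.800,2.200,26.500] diag=26.636


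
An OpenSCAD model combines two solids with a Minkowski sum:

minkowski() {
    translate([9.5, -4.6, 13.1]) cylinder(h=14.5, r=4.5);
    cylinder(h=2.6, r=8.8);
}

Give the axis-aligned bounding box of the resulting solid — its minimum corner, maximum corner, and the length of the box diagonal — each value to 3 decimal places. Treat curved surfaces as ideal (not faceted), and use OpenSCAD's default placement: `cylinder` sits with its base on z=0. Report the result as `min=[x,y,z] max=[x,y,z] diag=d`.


A = translate([9.5, -4.6, 13.1]) cylinder(h=14.5, r=4.5) → bbox [5,-9.1,13.1] .. [14,-0.1,27.6]
B = cylinder(h=2.6, r=8.8) → bbox [-8.8,-8.8,0] .. [8.8,8.8,2.6]
lo = A.lo+B.lo = [5-8.8, -9.1-8.8, 13.1+0] = [-3.800,-17.900,13.100]
hi = A.hi+B.hi = [14+8.8, -0.1+8.8, 27.6+2.6] = [22.800,8.700,30.200]
diag = √(26.6²+26.6²+17.1²) = √1707.53 = 41.322

min=[-3.800,-17.900,13.100] max=[22.800,8.700,30.200] diag=41.322


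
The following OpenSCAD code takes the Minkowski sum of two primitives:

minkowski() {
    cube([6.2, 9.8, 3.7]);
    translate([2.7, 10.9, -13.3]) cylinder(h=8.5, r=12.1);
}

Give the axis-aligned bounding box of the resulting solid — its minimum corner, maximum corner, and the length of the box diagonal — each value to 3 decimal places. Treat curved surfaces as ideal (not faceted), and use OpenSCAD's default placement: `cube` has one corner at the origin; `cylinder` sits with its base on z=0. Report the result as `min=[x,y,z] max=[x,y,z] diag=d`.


A = translate([2.7, 10.9, -13.3]) cylinder(h=8.5, r=12.1) → bbox [-9.4,-1.2,-13.3] .. [14.8,23,-4.8]
B = cube([6.2, 9.8, 3.7]) → bbox [0,0,0] .. [6.2,9.8,3.7]
lo = A.lo+B.lo = [-9.4+0, -1.2+0, -13.3+0] = [-9.400,-1.200,-13.300]
hi = A.hi+B.hi = [14.8+6.2, 23+9.8, -4.8+3.7] = [21.000,32.800,-1.100]
diag = √(30.4²+34²+12.2²) = √2229 = 47.212

min=[-9.400,-1.200,-13.300] max=[21.000,32.800,-1.100] diag=47.212


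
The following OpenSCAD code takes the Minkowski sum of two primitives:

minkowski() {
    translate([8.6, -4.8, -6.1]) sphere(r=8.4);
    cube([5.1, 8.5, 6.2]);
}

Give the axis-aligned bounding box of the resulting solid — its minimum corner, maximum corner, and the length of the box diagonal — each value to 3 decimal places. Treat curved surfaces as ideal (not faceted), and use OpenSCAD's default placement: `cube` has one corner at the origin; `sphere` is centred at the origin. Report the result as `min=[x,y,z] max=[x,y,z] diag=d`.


min=[0.200,-13.200,-14.500] max=[22.100,12.100,8.500] diag=40.604

A = translate([8.6, -4.8, -6.1]) sphere(r=8.4) → bbox [0.2,-13.2,-14.5] .. [17,3.6,2.3]
B = cube([5.1, 8.5, 6.2]) → bbox [0,0,0] .. [5.1,8.5,6.2]
lo = A.lo+B.lo = [0.2+0, -13.2+0, -14.5+0] = [0.200,-13.200,-14.500]
hi = A.hi+B.hi = [17+5.1, 3.6+8.5, 2.3+6.2] = [22.100,12.100,8.500]
diag = √(21.9²+25.3²+23²) = √1648.7 = 40.604


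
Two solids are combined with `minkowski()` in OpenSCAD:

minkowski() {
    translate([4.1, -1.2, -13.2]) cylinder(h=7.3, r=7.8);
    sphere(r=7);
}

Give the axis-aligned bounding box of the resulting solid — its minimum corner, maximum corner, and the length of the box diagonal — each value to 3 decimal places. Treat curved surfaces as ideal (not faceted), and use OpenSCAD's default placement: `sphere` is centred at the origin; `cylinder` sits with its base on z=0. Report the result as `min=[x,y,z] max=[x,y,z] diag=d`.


A = translate([4.1, -1.2, -13.2]) cylinder(h=7.3, r=7.8) → bbox [-3.7,-9,-13.2] .. [11.9,6.6,-5.9]
B = sphere(r=7) → bbox [-7,-7,-7] .. [7,7,7]
lo = A.lo+B.lo = [-3.7-7, -9-7, -13.2-7] = [-10.700,-16.000,-20.200]
hi = A.hi+B.hi = [11.9+7, 6.6+7, -5.9+7] = [18.900,13.600,1.100]
diag = √(29.6²+29.6²+21.3²) = √2206.01 = 46.968

min=[-10.700,-16.000,-20.200] max=[18.900,13.600,1.100] diag=46.968


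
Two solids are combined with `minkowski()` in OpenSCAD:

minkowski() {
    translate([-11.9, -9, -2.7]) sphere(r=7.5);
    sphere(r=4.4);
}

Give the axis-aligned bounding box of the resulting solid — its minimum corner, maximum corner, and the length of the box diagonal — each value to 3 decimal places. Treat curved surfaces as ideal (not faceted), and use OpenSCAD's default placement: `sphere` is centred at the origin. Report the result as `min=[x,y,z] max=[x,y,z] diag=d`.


A = translate([-11.9, -9, -2.7]) sphere(r=7.5) → bbox [-19.4,-16.5,-10.2] .. [-4.4,-1.5,4.8]
B = sphere(r=4.4) → bbox [-4.4,-4.4,-4.4] .. [4.4,4.4,4.4]
lo = A.lo+B.lo = [-19.4-4.4, -16.5-4.4, -10.2-4.4] = [-23.800,-20.900,-14.600]
hi = A.hi+B.hi = [-4.4+4.4, -1.5+4.4, 4.8+4.4] = [0.000,2.900,9.200]
diag = √(23.8²+23.8²+23.8²) = √1699.32 = 41.223

min=[-23.800,-20.900,-14.600] max=[0.000,2.900,9.200] diag=41.223


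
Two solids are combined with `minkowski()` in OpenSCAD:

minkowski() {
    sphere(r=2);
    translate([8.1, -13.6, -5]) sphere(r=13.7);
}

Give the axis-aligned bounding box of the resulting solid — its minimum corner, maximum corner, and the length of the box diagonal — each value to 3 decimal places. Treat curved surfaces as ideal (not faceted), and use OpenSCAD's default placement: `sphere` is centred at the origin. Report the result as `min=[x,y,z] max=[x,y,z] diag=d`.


min=[-7.600,-29.300,-20.700] max=[23.800,2.100,10.700] diag=54.386

A = translate([8.1, -13.6, -5]) sphere(r=13.7) → bbox [-5.6,-27.3,-18.7] .. [21.8,0.1,8.7]
B = sphere(r=2) → bbox [-2,-2,-2] .. [2,2,2]
lo = A.lo+B.lo = [-5.6-2, -27.3-2, -18.7-2] = [-7.600,-29.300,-20.700]
hi = A.hi+B.hi = [21.8+2, 0.1+2, 8.7+2] = [23.800,2.100,10.700]
diag = √(31.4²+31.4²+31.4²) = √2957.88 = 54.386


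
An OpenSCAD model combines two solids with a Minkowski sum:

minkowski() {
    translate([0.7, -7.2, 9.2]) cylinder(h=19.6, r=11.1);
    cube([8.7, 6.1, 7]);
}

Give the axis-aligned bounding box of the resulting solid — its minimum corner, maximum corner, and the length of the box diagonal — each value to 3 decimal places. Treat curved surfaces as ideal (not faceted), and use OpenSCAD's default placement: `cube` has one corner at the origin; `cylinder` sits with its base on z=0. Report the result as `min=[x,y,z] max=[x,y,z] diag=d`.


A = translate([0.7, -7.2, 9.2]) cylinder(h=19.6, r=11.1) → bbox [-10.4,-18.3,9.2] .. [11.8,3.9,28.8]
B = cube([8.7, 6.1, 7]) → bbox [0,0,0] .. [8.7,6.1,7]
lo = A.lo+B.lo = [-10.4+0, -18.3+0, 9.2+0] = [-10.400,-18.300,9.200]
hi = A.hi+B.hi = [11.8+8.7, 3.9+6.1, 28.8+7] = [20.500,10.000,35.800]
diag = √(30.9²+28.3²+26.6²) = √2463.26 = 49.631

min=[-10.400,-18.300,9.200] max=[20.500,10.000,35.800] diag=49.631


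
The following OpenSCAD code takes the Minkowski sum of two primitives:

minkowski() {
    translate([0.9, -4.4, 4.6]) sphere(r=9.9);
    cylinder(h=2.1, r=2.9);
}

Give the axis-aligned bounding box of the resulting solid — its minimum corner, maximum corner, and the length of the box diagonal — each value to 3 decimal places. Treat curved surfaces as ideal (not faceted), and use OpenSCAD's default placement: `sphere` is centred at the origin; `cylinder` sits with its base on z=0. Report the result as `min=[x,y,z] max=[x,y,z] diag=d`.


A = translate([0.9, -4.4, 4.6]) sphere(r=9.9) → bbox [-9,-14.3,-5.3] .. [10.8,5.5,14.5]
B = cylinder(h=2.1, r=2.9) → bbox [-2.9,-2.9,0] .. [2.9,2.9,2.1]
lo = A.lo+B.lo = [-9-2.9, -14.3-2.9, -5.3+0] = [-11.900,-17.200,-5.300]
hi = A.hi+B.hi = [10.8+2.9, 5.5+2.9, 14.5+2.1] = [13.700,8.400,16.600]
diag = √(25.6²+25.6²+21.9²) = √1790.33 = 42.312

min=[-11.900,-17.200,-5.300] max=[13.700,8.400,16.600] diag=42.312


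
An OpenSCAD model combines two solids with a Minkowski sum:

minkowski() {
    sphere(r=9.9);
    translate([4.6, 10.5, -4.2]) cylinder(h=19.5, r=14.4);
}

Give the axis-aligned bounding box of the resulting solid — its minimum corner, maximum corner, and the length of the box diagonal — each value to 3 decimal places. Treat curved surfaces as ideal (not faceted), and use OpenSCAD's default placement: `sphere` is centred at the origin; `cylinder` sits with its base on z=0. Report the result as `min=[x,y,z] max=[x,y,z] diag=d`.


min=[-19.700,-13.800,-14.100] max=[28.900,34.800,25.200] diag=79.173

A = translate([4.6, 10.5, -4.2]) cylinder(h=19.5, r=14.4) → bbox [-9.8,-3.9,-4.2] .. [19,24.9,15.3]
B = sphere(r=9.9) → bbox [-9.9,-9.9,-9.9] .. [9.9,9.9,9.9]
lo = A.lo+B.lo = [-9.8-9.9, -3.9-9.9, -4.2-9.9] = [-19.700,-13.800,-14.100]
hi = A.hi+B.hi = [19+9.9, 24.9+9.9, 15.3+9.9] = [28.900,34.800,25.200]
diag = √(48.6²+48.6²+39.3²) = √6268.41 = 79.173


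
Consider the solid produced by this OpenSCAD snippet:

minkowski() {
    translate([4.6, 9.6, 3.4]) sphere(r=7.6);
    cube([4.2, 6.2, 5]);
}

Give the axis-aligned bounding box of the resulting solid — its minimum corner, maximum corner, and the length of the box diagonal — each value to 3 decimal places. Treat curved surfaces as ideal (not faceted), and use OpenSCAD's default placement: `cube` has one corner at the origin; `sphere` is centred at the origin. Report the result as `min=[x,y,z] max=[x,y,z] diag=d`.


A = translate([4.6, 9.6, 3.4]) sphere(r=7.6) → bbox [-3,2,-4.2] .. [12.2,17.2,11]
B = cube([4.2, 6.2, 5]) → bbox [0,0,0] .. [4.2,6.2,5]
lo = A.lo+B.lo = [-3+0, 2+0, -4.2+0] = [-3.000,2.000,-4.200]
hi = A.hi+B.hi = [12.2+4.2, 17.2+6.2, 11+5] = [16.400,23.400,16.000]
diag = √(19.4²+21.4²+20.2²) = √1242.36 = 35.247

min=[-3.000,2.000,-4.200] max=[16.400,23.400,16.000] diag=35.247


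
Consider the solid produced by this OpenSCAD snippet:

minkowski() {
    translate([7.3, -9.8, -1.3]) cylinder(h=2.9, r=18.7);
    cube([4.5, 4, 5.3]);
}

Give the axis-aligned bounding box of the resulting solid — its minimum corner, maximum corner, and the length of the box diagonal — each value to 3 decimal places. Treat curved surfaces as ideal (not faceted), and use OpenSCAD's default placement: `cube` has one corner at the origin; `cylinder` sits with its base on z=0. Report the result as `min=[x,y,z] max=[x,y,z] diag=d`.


min=[-11.400,-28.500,-1.300] max=[30.500,12.900,6.900] diag=59.471

A = translate([7.3, -9.8, -1.3]) cylinder(h=2.9, r=18.7) → bbox [-11.4,-28.5,-1.3] .. [26,8.9,1.6]
B = cube([4.5, 4, 5.3]) → bbox [0,0,0] .. [4.5,4,5.3]
lo = A.lo+B.lo = [-11.4+0, -28.5+0, -1.3+0] = [-11.400,-28.500,-1.300]
hi = A.hi+B.hi = [26+4.5, 8.9+4, 1.6+5.3] = [30.500,12.900,6.900]
diag = √(41.9²+41.4²+8.2²) = √3536.81 = 59.471


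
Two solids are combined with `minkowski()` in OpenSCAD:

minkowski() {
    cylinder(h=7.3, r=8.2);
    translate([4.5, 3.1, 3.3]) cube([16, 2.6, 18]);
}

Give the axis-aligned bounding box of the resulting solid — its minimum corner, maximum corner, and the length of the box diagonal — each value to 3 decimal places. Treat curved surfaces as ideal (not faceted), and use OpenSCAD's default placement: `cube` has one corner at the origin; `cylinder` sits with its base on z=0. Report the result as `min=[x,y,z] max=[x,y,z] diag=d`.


A = translate([4.5, 3.1, 3.3]) cube([16, 2.6, 18]) → bbox [4.5,3.1,3.3] .. [20.5,5.7,21.3]
B = cylinder(h=7.3, r=8.2) → bbox [-8.2,-8.2,0] .. [8.2,8.2,7.3]
lo = A.lo+B.lo = [4.5-8.2, 3.1-8.2, 3.3+0] = [-3.700,-5.100,3.300]
hi = A.hi+B.hi = [20.5+8.2, 5.7+8.2, 21.3+7.3] = [28.700,13.900,28.600]
diag = √(32.4²+19²+25.3²) = √2050.85 = 45.286

min=[-3.700,-5.100,3.300] max=[28.700,13.900,28.600] diag=45.286


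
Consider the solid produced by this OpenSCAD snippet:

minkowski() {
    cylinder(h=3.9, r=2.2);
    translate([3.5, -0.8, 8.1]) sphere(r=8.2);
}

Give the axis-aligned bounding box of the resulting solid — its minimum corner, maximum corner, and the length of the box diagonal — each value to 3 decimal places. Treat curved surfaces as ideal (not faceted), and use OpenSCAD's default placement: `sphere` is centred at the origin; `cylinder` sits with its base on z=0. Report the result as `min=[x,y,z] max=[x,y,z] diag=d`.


A = translate([3.5, -0.8, 8.1]) sphere(r=8.2) → bbox [-4.7,-9,-0.1] .. [11.7,7.4,16.3]
B = cylinder(h=3.9, r=2.2) → bbox [-2.2,-2.2,0] .. [2.2,2.2,3.9]
lo = A.lo+B.lo = [-4.7-2.2, -9-2.2, -0.1+0] = [-6.900,-11.200,-0.100]
hi = A.hi+B.hi = [11.7+2.2, 7.4+2.2, 16.3+3.9] = [13.900,9.600,20.200]
diag = √(20.8²+20.8²+20.3²) = √1277.37 = 35.740

min=[-6.900,-11.200,-0.100] max=[13.900,9.600,20.200] diag=35.740


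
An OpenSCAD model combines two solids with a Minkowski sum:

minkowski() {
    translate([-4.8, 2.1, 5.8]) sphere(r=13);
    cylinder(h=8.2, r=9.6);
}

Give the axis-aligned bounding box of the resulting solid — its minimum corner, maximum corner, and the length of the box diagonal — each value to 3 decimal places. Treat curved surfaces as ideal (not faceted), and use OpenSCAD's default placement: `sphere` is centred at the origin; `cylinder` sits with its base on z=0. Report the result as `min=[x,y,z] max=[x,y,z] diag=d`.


min=[-27.400,-20.500,-7.200] max=[17.800,24.700,27.000] diag=72.496

A = translate([-4.8, 2.1, 5.8]) sphere(r=13) → bbox [-17.8,-10.9,-7.2] .. [8.2,15.1,18.8]
B = cylinder(h=8.2, r=9.6) → bbox [-9.6,-9.6,0] .. [9.6,9.6,8.2]
lo = A.lo+B.lo = [-17.8-9.6, -10.9-9.6, -7.2+0] = [-27.400,-20.500,-7.200]
hi = A.hi+B.hi = [8.2+9.6, 15.1+9.6, 18.8+8.2] = [17.800,24.700,27.000]
diag = √(45.2²+45.2²+34.2²) = √5255.72 = 72.496


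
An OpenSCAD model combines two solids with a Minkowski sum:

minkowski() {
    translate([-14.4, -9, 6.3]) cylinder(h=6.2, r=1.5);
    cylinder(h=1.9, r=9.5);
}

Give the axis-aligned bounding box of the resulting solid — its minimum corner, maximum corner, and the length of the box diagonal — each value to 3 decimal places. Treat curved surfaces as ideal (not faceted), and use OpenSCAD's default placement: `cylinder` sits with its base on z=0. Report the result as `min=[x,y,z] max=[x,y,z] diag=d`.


A = translate([-14.4, -9, 6.3]) cylinder(h=6.2, r=1.5) → bbox [-15.9,-10.5,6.3] .. [-12.9,-7.5,12.5]
B = cylinder(h=1.9, r=9.5) → bbox [-9.5,-9.5,0] .. [9.5,9.5,1.9]
lo = A.lo+B.lo = [-15.9-9.5, -10.5-9.5, 6.3+0] = [-25.400,-20.000,6.300]
hi = A.hi+B.hi = [-12.9+9.5, -7.5+9.5, 12.5+1.9] = [-3.400,2.000,14.400]
diag = √(22²+22²+8.1²) = √1033.61 = 32.150

min=[-25.400,-20.000,6.300] max=[-3.400,2.000,14.400] diag=32.150


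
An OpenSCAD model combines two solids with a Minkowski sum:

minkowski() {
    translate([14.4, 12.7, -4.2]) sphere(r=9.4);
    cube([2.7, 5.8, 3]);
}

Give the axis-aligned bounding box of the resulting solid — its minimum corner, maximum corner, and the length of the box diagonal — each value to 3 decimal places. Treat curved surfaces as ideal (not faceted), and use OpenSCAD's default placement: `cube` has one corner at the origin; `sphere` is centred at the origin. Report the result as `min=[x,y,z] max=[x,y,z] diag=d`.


min=[5.000,3.300,-13.600] max=[26.500,27.900,8.200] diag=39.277

A = translate([14.4, 12.7, -4.2]) sphere(r=9.4) → bbox [5,3.3,-13.6] .. [23.8,22.1,5.2]
B = cube([2.7, 5.8, 3]) → bbox [0,0,0] .. [2.7,5.8,3]
lo = A.lo+B.lo = [5+0, 3.3+0, -13.6+0] = [5.000,3.300,-13.600]
hi = A.hi+B.hi = [23.8+2.7, 22.1+5.8, 5.2+3] = [26.500,27.900,8.200]
diag = √(21.5²+24.6²+21.8²) = √1542.65 = 39.277


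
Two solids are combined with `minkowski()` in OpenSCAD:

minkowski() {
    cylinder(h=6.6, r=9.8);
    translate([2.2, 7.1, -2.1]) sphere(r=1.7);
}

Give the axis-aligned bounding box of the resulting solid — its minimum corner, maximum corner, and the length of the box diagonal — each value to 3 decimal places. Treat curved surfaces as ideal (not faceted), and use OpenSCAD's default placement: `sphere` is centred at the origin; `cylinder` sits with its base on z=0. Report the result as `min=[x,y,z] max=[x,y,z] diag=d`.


min=[-9.300,-4.400,-3.800] max=[13.700,18.600,6.200] diag=34.029

A = translate([2.2, 7.1, -2.1]) sphere(r=1.7) → bbox [0.5,5.4,-3.8] .. [3.9,8.8,-0.4]
B = cylinder(h=6.6, r=9.8) → bbox [-9.8,-9.8,0] .. [9.8,9.8,6.6]
lo = A.lo+B.lo = [0.5-9.8, 5.4-9.8, -3.8+0] = [-9.300,-4.400,-3.800]
hi = A.hi+B.hi = [3.9+9.8, 8.8+9.8, -0.4+6.6] = [13.700,18.600,6.200]
diag = √(23²+23²+10²) = √1158 = 34.029


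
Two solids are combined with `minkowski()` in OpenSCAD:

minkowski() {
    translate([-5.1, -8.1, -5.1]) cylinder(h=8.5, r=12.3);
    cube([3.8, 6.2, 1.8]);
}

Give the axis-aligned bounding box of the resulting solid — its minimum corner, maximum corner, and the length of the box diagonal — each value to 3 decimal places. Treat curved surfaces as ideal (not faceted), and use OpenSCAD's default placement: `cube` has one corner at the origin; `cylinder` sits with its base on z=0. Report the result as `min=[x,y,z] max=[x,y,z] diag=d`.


min=[-17.400,-20.400,-5.100] max=[11.000,10.400,5.200] diag=43.143

A = translate([-5.1, -8.1, -5.1]) cylinder(h=8.5, r=12.3) → bbox [-17.4,-20.4,-5.1] .. [7.2,4.2,3.4]
B = cube([3.8, 6.2, 1.8]) → bbox [0,0,0] .. [3.8,6.2,1.8]
lo = A.lo+B.lo = [-17.4+0, -20.4+0, -5.1+0] = [-17.400,-20.400,-5.100]
hi = A.hi+B.hi = [7.2+3.8, 4.2+6.2, 3.4+1.8] = [11.000,10.400,5.200]
diag = √(28.4²+30.8²+10.3²) = √1861.29 = 43.143


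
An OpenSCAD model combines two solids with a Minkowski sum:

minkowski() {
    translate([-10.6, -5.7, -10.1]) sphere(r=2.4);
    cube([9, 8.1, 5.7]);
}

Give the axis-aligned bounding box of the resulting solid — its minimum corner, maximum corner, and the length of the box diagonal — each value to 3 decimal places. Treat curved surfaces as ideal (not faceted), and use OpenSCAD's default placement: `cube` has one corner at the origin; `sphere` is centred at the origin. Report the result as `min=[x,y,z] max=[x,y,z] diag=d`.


A = translate([-10.6, -5.7, -10.1]) sphere(r=2.4) → bbox [-13,-8.1,-12.5] .. [-8.2,-3.3,-7.7]
B = cube([9, 8.1, 5.7]) → bbox [0,0,0] .. [9,8.1,5.7]
lo = A.lo+B.lo = [-13+0, -8.1+0, -12.5+0] = [-13.000,-8.100,-12.500]
hi = A.hi+B.hi = [-8.2+9, -3.3+8.1, -7.7+5.7] = [0.800,4.800,-2.000]
diag = √(13.8²+12.9²+10.5²) = √467.1 = 21.612

min=[-13.000,-8.100,-12.500] max=[0.800,4.800,-2.000] diag=21.612


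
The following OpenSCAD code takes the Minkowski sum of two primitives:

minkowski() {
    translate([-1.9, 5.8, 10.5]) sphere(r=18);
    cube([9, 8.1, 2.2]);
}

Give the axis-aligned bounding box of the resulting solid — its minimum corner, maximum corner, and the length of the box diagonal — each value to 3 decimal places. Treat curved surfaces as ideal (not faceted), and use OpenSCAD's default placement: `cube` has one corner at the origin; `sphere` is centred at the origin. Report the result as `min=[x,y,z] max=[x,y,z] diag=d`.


A = translate([-1.9, 5.8, 10.5]) sphere(r=18) → bbox [-19.9,-12.2,-7.5] .. [16.1,23.8,28.5]
B = cube([9, 8.1, 2.2]) → bbox [0,0,0] .. [9,8.1,2.2]
lo = A.lo+B.lo = [-19.9+0, -12.2+0, -7.5+0] = [-19.900,-12.200,-7.500]
hi = A.hi+B.hi = [16.1+9, 23.8+8.1, 28.5+2.2] = [25.100,31.900,30.700]
diag = √(45²+44.1²+38.2²) = √5429.05 = 73.682

min=[-19.900,-12.200,-7.500] max=[25.100,31.900,30.700] diag=73.682
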